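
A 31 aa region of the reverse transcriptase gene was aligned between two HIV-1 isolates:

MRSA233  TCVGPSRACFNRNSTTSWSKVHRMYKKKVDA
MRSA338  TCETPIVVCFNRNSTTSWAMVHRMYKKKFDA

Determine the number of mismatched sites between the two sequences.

The sequences differ at positions 3 (V/E), 4 (G/T), 6 (S/I), 7 (R/V), 8 (A/V), 19 (S/A), 20 (K/M), 29 (V/F).
That gives 8 mismatches out of 31 aligned sites, so the Hamming distance is 8.

8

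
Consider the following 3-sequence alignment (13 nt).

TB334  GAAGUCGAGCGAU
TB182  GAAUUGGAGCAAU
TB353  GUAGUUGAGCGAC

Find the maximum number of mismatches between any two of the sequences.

Pairwise Hamming distances:
  TB334 vs TB182: 3
  TB334 vs TB353: 3
  TB182 vs TB353: 5
The largest is 5, between TB182 and TB353.

5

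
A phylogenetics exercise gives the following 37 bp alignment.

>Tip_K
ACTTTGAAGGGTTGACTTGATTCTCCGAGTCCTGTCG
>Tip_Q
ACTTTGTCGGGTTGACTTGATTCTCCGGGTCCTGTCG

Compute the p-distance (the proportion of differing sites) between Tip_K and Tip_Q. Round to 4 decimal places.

0.0811

Mismatches occur at site 7 (A↔T), site 8 (A↔C), site 28 (A↔G).
There are 3 differences over 37 sites, so p = 3/37 = 0.0811.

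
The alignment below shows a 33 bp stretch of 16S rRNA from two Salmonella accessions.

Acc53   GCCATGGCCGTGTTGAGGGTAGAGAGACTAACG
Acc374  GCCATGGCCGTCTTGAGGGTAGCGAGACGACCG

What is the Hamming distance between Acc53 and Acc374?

Mismatches occur at site 12 (G↔C), site 23 (A↔C), site 29 (T↔G), site 31 (A↔C).
That gives 4 mismatches out of 33 aligned sites, so the Hamming distance is 4.

4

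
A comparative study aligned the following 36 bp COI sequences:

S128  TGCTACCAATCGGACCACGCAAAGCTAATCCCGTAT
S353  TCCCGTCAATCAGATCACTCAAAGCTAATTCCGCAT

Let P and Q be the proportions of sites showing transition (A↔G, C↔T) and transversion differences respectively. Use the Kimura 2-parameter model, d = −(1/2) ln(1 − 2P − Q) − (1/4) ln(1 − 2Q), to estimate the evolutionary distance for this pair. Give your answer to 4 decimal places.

0.3233

Differing sites — 2:G/C (Tv); 4:T/C (Ti); 5:A/G (Ti); 6:C/T (Ti); 12:G/A (Ti); 15:C/T (Ti); 19:G/T (Tv); 30:C/T (Ti); 34:T/C (Ti).
Of the 9 differences, 7 transitions and 2 transversions over 36 sites: P = 7/36 = 0.194444, Q = 2/36 = 0.055556.
d = −0.5·ln(0.555556) − 0.25·ln(0.888888) = −0.5·(-0.587786) − 0.25·(-0.117784) = 0.3233.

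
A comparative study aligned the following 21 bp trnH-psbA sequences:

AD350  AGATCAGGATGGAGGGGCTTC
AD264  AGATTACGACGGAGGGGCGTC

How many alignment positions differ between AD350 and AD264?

The sequences differ at positions 5 (C/T), 7 (G/C), 10 (T/C), 19 (T/G).
That gives 4 mismatches out of 21 aligned sites, so the Hamming distance is 4.

4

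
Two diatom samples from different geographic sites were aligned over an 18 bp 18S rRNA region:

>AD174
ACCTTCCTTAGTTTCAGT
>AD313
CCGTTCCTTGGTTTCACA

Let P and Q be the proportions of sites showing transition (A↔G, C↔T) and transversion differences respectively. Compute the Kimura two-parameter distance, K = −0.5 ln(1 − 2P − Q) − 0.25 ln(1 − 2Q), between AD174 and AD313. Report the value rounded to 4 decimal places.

Differing sites — 1:A/C (Tv); 3:C/G (Tv); 10:A/G (Ti); 17:G/C (Tv); 18:T/A (Tv).
Of the 5 differences, 1 transition and 4 transversions over 18 sites: P = 1/18 = 0.055556, Q = 4/18 = 0.222222.
d = −0.5·ln(0.666666) − 0.25·ln(0.555556) = −0.5·(-0.405466) − 0.25·(-0.587786) = 0.3497.

0.3497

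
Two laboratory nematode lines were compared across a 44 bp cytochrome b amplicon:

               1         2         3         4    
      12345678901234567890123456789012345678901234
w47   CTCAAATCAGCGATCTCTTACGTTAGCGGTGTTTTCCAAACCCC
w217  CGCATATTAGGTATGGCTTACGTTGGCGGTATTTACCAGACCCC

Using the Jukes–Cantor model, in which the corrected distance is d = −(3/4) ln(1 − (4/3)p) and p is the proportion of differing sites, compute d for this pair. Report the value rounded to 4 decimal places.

Mismatches occur at site 2 (T→G), site 5 (A→T), site 8 (C→T), site 11 (C→G), site 12 (G→T), site 15 (C→G), site 16 (T→G), site 25 (A→G), site 31 (G→A), site 35 (T→A), site 39 (A→G).
p = 11/44 = 0.250000.
d = −0.75 · ln(1 − (4/3)·0.250000) = −0.75 · ln(0.666667) = −0.75 · (-0.405465) = 0.3041.

0.3041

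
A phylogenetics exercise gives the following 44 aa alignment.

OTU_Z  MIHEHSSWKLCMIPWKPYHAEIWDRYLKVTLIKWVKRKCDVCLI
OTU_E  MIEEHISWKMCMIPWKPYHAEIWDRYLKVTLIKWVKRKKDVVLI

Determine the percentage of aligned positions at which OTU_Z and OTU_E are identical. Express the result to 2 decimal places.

Differing sites — 3:H/E; 6:S/I; 10:L/M; 39:C/K; 42:C/V.
39 of the 44 sites match, so the percent identity is 39/44 × 100 = 88.64%.

88.64%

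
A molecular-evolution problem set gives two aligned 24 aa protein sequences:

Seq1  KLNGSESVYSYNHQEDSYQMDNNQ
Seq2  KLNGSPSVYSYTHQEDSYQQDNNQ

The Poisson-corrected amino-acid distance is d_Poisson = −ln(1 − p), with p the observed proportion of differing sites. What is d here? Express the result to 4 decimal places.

Differing sites — 6:E/P; 12:N/T; 20:M/Q.
p = 3/24 = 0.125000.
d = −ln(1 − 0.125000) = −ln(0.875000) = 0.1335.

0.1335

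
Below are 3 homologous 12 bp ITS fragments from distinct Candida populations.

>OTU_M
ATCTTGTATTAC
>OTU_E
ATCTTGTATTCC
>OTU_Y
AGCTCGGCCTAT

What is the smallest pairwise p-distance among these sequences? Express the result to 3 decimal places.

Pairwise Hamming distances:
  OTU_M vs OTU_E: 1
  OTU_M vs OTU_Y: 6
  OTU_E vs OTU_Y: 7
The smallest is 1 mismatch, between OTU_M and OTU_E; p = 1/12 = 0.083.

0.083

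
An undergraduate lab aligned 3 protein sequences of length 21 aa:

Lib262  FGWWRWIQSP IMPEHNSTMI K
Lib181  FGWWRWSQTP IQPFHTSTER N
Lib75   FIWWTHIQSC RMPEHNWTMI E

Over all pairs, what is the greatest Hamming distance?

14

Pairwise Hamming distances:
  Lib262 vs Lib181: 8
  Lib262 vs Lib75: 7
  Lib181 vs Lib75: 14
The largest is 14, between Lib181 and Lib75.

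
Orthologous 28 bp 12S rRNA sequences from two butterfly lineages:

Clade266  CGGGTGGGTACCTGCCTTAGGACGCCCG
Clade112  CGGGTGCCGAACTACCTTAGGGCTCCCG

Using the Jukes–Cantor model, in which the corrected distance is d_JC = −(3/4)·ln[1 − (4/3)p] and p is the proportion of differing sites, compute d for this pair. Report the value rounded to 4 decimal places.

The sequences differ at positions 7 (G/C), 8 (G/C), 9 (T/G), 11 (C/A), 14 (G/A), 22 (A/G), 24 (G/T).
p = 7/28 = 0.250000.
d = −0.75 · ln(1 − (4/3)·0.250000) = −0.75 · ln(0.666667) = −0.75 · (-0.405465) = 0.3041.

0.3041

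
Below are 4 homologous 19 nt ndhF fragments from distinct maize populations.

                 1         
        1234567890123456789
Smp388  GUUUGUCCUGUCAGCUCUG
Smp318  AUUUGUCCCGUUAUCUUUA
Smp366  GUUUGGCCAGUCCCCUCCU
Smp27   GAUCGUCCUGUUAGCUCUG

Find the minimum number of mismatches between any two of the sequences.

Pairwise Hamming distances:
  Smp388 vs Smp318: 6
  Smp388 vs Smp366: 6
  Smp388 vs Smp27: 3
  Smp318 vs Smp366: 9
  Smp318 vs Smp27: 7
  Smp366 vs Smp27: 9
The smallest is 3, between Smp388 and Smp27.

3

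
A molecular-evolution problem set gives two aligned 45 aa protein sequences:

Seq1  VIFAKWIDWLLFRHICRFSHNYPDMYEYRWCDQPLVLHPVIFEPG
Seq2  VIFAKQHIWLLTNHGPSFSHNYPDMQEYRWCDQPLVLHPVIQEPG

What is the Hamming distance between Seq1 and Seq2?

The sequences differ at positions 6 (W/Q), 7 (I/H), 8 (D/I), 12 (F/T), 13 (R/N), 15 (I/G), 16 (C/P), 17 (R/S), 26 (Y/Q), 42 (F/Q).
That gives 10 mismatches out of 45 aligned sites, so the Hamming distance is 10.

10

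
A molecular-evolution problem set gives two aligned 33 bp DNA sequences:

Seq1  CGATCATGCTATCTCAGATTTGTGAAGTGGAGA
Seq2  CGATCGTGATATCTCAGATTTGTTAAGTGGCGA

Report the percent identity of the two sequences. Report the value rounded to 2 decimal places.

87.88%

The sequences differ at positions 6 (A/G), 9 (C/A), 24 (G/T), 31 (A/C).
29 of the 33 sites match, so the percent identity is 29/33 × 100 = 87.88%.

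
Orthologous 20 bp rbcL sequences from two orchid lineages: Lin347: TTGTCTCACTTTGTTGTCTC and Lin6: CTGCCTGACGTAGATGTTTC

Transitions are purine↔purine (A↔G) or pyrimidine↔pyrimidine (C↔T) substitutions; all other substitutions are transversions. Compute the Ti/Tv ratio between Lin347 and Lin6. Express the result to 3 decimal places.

Differing sites — 1:T/C (Ti); 4:T/C (Ti); 7:C/G (Tv); 10:T/G (Tv); 12:T/A (Tv); 14:T/A (Tv); 18:C/T (Ti).
Of the 7 differences, 3 transitions and 4 transversions, so Ti/Tv = 3/4 = 0.750.

0.750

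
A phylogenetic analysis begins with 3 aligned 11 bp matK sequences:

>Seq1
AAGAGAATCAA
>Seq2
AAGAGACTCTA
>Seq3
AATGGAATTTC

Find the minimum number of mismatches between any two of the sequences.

2

Pairwise Hamming distances:
  Seq1 vs Seq2: 2
  Seq1 vs Seq3: 5
  Seq2 vs Seq3: 5
The smallest is 2, between Seq1 and Seq2.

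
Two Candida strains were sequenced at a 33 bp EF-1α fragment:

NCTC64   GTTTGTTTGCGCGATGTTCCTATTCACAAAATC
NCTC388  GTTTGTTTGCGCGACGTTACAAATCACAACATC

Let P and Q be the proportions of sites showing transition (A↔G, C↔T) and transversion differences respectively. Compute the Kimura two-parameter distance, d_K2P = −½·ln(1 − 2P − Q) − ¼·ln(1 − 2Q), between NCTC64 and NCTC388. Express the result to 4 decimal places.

The sequences differ at positions 15 (T/C, transition), 19 (C/A, transversion), 21 (T/A, transversion), 23 (T/A, transversion), 30 (A/C, transversion).
Of the 5 differences, 1 transition and 4 transversions over 33 sites: P = 1/33 = 0.030303, Q = 4/33 = 0.121212.
d = −0.5·ln(0.818182) − 0.25·ln(0.757576) = −0.5·(-0.200670) − 0.25·(-0.277631) = 0.1697.

0.1697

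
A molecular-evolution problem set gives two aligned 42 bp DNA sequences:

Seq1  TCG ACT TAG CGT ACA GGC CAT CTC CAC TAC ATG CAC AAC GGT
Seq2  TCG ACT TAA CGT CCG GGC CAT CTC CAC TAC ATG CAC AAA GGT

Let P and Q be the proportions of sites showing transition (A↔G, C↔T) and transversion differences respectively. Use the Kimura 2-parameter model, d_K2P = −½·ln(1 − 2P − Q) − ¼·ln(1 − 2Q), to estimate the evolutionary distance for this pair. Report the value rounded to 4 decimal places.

Differing sites — 9:G/A (Ti); 13:A/C (Tv); 15:A/G (Ti); 39:C/A (Tv).
Of the 4 differences, 2 transitions and 2 transversions over 42 sites: P = 2/42 = 0.047619, Q = 2/42 = 0.047619.
d = −0.5·ln(0.857143) − 0.25·ln(0.904762) = −0.5·(-0.154151) − 0.25·(-0.100083) = 0.1021.

0.1021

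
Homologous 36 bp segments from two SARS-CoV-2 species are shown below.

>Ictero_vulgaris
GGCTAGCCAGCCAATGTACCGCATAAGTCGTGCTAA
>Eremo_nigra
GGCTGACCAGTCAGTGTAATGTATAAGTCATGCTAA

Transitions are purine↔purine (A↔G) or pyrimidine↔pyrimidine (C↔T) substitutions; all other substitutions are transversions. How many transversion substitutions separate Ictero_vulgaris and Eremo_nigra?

Differing sites — 5:A/G (Ti); 6:G/A (Ti); 11:C/T (Ti); 14:A/G (Ti); 19:C/A (Tv); 20:C/T (Ti); 22:C/T (Ti); 30:G/A (Ti).
Of the 8 differences, 7 transitions and 1 transversion, so the answer is 1.

1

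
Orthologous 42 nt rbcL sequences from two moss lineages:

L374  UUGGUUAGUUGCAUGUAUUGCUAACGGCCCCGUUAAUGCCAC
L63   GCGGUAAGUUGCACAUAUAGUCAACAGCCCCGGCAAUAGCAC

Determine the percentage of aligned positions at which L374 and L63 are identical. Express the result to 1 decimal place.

69.0%

Mismatches occur at site 1 (U→G), site 2 (U→C), site 6 (U→A), site 14 (U→C), site 15 (G→A), site 19 (U→A), site 21 (C→U), site 22 (U→C), site 26 (G→A), site 33 (U→G), site 34 (U→C), site 38 (G→A), site 39 (C→G).
29 of the 42 sites match, so the percent identity is 29/42 × 100 = 69.0%.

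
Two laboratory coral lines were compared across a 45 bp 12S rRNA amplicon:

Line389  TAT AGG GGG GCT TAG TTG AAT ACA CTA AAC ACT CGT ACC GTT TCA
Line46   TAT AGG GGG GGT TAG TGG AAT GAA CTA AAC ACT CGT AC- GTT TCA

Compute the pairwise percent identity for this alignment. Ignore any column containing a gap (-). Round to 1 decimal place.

Excluding the 1 gap column leaves 44 comparable sites.
Differing sites — 11:C/G; 17:T/G; 22:A/G; 23:C/A.
40 of the 44 comparable sites match, so the percent identity is 40/44 × 100 = 90.9%.

90.9%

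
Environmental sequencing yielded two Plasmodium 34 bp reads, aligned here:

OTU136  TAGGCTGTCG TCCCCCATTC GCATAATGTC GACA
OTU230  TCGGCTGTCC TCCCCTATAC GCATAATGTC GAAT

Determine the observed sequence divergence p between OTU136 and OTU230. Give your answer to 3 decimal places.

0.176

The sequences differ at positions 2 (A/C), 10 (G/C), 16 (C/T), 19 (T/A), 33 (C/A), 34 (A/T).
There are 6 differences over 34 sites, so p = 6/34 = 0.176.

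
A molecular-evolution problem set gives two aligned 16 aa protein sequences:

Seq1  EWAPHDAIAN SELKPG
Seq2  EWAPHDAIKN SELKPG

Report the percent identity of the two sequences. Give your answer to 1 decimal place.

93.8%

A single mismatch occurs at site 9 (A↔K).
15 of the 16 sites match, so the percent identity is 15/16 × 100 = 93.8%.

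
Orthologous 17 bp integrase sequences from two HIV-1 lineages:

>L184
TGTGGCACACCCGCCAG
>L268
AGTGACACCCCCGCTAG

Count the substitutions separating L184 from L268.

4

Differing sites — 1:T/A; 5:G/A; 9:A/C; 15:C/T.
That gives 4 mismatches out of 17 aligned sites, so the Hamming distance is 4.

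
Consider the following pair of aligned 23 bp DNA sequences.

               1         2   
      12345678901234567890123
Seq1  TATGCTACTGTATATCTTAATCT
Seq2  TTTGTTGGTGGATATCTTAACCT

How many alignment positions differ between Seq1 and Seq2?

6

The sequences differ at positions 2 (A/T), 5 (C/T), 7 (A/G), 8 (C/G), 11 (T/G), 21 (T/C).
That gives 6 mismatches out of 23 aligned sites, so the Hamming distance is 6.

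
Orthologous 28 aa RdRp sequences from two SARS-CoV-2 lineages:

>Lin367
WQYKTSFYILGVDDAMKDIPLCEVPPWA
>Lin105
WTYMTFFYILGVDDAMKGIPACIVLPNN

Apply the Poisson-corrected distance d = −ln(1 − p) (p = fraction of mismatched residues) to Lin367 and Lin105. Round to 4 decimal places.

Differing sites — 2:Q/T; 4:K/M; 6:S/F; 18:D/G; 21:L/A; 23:E/I; 25:P/L; 27:W/N; 28:A/N.
p = 9/28 = 0.321429.
d = −ln(1 − 0.321429) = −ln(0.678571) = 0.3878.

0.3878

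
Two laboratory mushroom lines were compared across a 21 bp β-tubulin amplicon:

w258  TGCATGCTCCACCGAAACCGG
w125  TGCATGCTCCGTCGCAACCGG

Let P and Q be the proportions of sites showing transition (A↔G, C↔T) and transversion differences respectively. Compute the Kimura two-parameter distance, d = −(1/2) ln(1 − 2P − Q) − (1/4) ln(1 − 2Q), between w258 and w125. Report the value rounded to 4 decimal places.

Differing sites — 11:A/G (Ti); 12:C/T (Ti); 15:A/C (Tv).
Of the 3 differences, 2 transitions and 1 transversion over 21 sites: P = 2/21 = 0.095238, Q = 1/21 = 0.047619.
d = −0.5·ln(0.761905) − 0.25·ln(0.904762) = −0.5·(-0.271933) − 0.25·(-0.100083) = 0.1610.

0.1610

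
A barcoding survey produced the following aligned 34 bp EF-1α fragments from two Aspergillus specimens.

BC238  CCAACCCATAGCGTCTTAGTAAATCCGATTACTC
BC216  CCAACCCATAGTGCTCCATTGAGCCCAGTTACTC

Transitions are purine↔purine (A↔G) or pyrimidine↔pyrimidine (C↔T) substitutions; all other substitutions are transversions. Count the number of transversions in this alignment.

1

Differing sites — 12:C/T (Ti); 14:T/C (Ti); 15:C/T (Ti); 16:T/C (Ti); 17:T/C (Ti); 19:G/T (Tv); 21:A/G (Ti); 23:A/G (Ti); 24:T/C (Ti); 27:G/A (Ti); 28:A/G (Ti).
Of the 11 differences, 10 transitions and 1 transversion, so the answer is 1.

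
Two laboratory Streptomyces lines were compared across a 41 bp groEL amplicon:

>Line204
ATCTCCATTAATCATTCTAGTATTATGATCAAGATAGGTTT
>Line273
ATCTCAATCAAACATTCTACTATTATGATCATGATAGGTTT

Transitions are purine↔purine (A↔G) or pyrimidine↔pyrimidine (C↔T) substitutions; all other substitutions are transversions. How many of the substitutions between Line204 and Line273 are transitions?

1

Mismatches occur at site 6 (C→A, transversion), site 9 (T→C, transition), site 12 (T→A, transversion), site 20 (G→C, transversion), site 32 (A→T, transversion).
Of the 5 differences, 1 transition and 4 transversions, so the answer is 1.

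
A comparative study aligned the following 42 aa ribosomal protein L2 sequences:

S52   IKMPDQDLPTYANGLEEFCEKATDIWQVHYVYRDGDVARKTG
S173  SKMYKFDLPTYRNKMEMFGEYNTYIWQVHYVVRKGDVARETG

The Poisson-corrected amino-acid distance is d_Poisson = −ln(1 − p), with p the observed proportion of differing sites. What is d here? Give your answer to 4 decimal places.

The sequences differ at positions 1 (I/S), 4 (P/Y), 5 (D/K), 6 (Q/F), 12 (A/R), 14 (G/K), 15 (L/M), 17 (E/M), 19 (C/G), 21 (K/Y), 22 (A/N), 24 (D/Y), 32 (Y/V), 34 (D/K), 40 (K/E).
p = 15/42 = 0.357143.
d = −ln(1 − 0.357143) = −ln(0.642857) = 0.4418.

0.4418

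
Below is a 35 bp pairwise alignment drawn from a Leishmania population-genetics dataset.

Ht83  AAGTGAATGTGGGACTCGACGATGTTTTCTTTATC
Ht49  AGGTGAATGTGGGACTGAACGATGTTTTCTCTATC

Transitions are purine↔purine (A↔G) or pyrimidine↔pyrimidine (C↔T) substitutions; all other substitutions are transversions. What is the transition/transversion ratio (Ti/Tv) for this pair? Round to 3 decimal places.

3.000

Differing sites — 2:A/G (Ti); 17:C/G (Tv); 18:G/A (Ti); 31:T/C (Ti).
Of the 4 differences, 3 transitions and 1 transversion, so Ti/Tv = 3/1 = 3.000.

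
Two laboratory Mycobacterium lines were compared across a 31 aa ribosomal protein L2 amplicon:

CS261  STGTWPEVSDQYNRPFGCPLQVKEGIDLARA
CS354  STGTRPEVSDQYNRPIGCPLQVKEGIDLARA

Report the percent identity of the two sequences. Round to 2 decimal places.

The sequences differ at positions 5 (W/R), 16 (F/I).
29 of the 31 sites match, so the percent identity is 29/31 × 100 = 93.55%.

93.55%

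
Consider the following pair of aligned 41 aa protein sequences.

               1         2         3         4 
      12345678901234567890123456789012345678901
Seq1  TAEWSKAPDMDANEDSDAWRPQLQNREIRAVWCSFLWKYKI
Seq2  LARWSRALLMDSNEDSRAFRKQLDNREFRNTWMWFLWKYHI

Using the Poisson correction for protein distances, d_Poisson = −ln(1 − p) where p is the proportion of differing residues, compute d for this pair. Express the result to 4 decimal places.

0.4947

Differing sites — 1:T/L; 3:E/R; 6:K/R; 8:P/L; 9:D/L; 12:A/S; 17:D/R; 19:W/F; 21:P/K; 24:Q/D; 28:I/F; 30:A/N; 31:V/T; 33:C/M; 34:S/W; 40:K/H.
p = 16/41 = 0.390244.
d = −ln(1 − 0.390244) = −ln(0.609756) = 0.4947.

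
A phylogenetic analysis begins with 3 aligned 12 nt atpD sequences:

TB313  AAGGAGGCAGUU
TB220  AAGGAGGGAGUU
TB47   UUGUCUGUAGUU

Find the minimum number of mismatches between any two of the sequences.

1

Pairwise Hamming distances:
  TB313 vs TB220: 1
  TB313 vs TB47: 6
  TB220 vs TB47: 6
The smallest is 1, between TB313 and TB220.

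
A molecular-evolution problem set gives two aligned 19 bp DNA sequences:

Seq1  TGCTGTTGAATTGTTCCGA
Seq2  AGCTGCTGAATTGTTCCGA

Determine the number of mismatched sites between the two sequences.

Differing sites — 1:T/A; 6:T/C.
That gives 2 mismatches out of 19 aligned sites, so the Hamming distance is 2.

2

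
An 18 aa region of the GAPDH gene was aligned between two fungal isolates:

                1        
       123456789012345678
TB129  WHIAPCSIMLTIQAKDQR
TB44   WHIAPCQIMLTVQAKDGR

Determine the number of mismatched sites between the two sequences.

Mismatches occur at site 7 (S→Q), site 12 (I→V), site 17 (Q→G).
That gives 3 mismatches out of 18 aligned sites, so the Hamming distance is 3.

3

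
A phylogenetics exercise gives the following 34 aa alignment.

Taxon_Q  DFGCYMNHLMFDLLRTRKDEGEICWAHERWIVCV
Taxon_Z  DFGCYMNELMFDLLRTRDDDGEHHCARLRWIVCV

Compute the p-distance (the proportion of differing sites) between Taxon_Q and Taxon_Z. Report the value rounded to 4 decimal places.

0.2353

The sequences differ at positions 8 (H/E), 18 (K/D), 20 (E/D), 23 (I/H), 24 (C/H), 25 (W/C), 27 (H/R), 28 (E/L).
There are 8 differences over 34 sites, so p = 8/34 = 0.2353.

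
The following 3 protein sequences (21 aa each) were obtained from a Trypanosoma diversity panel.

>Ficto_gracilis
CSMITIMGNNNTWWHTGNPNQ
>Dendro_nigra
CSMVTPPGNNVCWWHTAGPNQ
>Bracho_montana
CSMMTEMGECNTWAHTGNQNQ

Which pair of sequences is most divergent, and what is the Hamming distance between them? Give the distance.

Pairwise Hamming distances:
  Ficto_gracilis vs Dendro_nigra: 7
  Ficto_gracilis vs Bracho_montana: 6
  Dendro_nigra vs Bracho_montana: 11
The largest is 11, between Dendro_nigra and Bracho_montana.

11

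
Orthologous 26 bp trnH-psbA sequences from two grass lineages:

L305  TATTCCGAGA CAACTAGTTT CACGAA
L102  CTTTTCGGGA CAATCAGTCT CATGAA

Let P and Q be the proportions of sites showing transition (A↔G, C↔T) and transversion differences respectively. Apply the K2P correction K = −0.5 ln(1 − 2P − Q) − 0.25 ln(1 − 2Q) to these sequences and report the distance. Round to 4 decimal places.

The sequences differ at positions 1 (T/C, transition), 2 (A/T, transversion), 5 (C/T, transition), 8 (A/G, transition), 14 (C/T, transition), 15 (T/C, transition), 19 (T/C, transition), 23 (C/T, transition).
Of the 8 differences, 7 transitions and 1 transversion over 26 sites: P = 7/26 = 0.269231, Q = 1/26 = 0.038462.
d = −0.5·ln(0.423076) − 0.25·ln(0.923076) = −0.5·(-0.860203) − 0.25·(-0.080044) = 0.4501.

0.4501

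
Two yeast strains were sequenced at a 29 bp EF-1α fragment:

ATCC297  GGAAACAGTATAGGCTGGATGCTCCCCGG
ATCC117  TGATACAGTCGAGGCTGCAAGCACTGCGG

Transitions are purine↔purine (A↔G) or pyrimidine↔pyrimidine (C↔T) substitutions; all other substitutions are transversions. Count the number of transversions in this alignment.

Mismatches occur at site 1 (G↔T, transversion), site 4 (A↔T, transversion), site 10 (A↔C, transversion), site 11 (T↔G, transversion), site 18 (G↔C, transversion), site 20 (T↔A, transversion), site 23 (T↔A, transversion), site 25 (C↔T, transition), site 26 (C↔G, transversion).
Of the 9 differences, 1 transition and 8 transversions, so the answer is 8.

8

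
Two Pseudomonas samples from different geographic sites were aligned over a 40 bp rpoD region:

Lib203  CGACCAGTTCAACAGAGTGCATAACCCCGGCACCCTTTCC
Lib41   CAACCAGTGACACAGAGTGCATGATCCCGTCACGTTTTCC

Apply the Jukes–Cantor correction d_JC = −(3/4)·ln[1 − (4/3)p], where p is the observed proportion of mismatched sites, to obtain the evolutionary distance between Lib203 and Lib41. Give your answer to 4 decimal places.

The sequences differ at positions 2 (G/A), 9 (T/G), 10 (C/A), 11 (A/C), 23 (A/G), 25 (C/T), 30 (G/T), 34 (C/G), 35 (C/T).
p = 9/40 = 0.225000.
d = −0.75 · ln(1 − (4/3)·0.225000) = −0.75 · ln(0.700000) = −0.75 · (-0.356675) = 0.2675.

0.2675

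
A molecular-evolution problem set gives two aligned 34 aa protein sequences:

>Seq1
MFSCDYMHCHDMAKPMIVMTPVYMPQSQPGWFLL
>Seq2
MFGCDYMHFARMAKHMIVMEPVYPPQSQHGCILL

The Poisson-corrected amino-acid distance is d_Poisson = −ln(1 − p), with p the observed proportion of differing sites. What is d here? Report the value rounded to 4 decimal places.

0.3483

Differing sites — 3:S/G; 9:C/F; 10:H/A; 11:D/R; 15:P/H; 20:T/E; 24:M/P; 29:P/H; 31:W/C; 32:F/I.
p = 10/34 = 0.294118.
d = −ln(1 − 0.294118) = −ln(0.705882) = 0.3483.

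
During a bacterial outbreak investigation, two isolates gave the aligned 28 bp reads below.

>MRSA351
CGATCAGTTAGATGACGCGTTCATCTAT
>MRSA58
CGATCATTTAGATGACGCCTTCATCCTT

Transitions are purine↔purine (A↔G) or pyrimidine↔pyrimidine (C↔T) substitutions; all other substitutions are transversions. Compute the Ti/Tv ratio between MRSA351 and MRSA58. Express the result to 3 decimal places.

The sequences differ at positions 7 (G/T, transversion), 19 (G/C, transversion), 26 (T/C, transition), 27 (A/T, transversion).
Of the 4 differences, 1 transition and 3 transversions, so Ti/Tv = 1/3 = 0.333.

0.333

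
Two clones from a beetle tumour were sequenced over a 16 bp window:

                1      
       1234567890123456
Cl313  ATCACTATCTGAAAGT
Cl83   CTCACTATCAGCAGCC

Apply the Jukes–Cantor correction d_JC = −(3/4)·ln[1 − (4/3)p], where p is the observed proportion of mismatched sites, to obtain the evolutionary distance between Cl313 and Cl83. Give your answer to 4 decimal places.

0.5199

Mismatches occur at site 1 (A/C), site 10 (T/A), site 12 (A/C), site 14 (A/G), site 15 (G/C), site 16 (T/C).
p = 6/16 = 0.375000.
d = −0.75 · ln(1 − (4/3)·0.375000) = −0.75 · ln(0.500000) = −0.75 · (-0.693147) = 0.5199.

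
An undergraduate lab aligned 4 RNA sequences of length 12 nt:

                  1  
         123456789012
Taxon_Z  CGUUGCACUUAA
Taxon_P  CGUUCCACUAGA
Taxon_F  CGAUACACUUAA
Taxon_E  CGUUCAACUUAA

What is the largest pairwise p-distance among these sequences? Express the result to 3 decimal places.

0.333

Pairwise Hamming distances:
  Taxon_Z vs Taxon_P: 3
  Taxon_Z vs Taxon_F: 2
  Taxon_Z vs Taxon_E: 2
  Taxon_P vs Taxon_F: 4
  Taxon_P vs Taxon_E: 3
  Taxon_F vs Taxon_E: 3
The largest is 4 mismatches, between Taxon_P and Taxon_F; p = 4/12 = 0.333.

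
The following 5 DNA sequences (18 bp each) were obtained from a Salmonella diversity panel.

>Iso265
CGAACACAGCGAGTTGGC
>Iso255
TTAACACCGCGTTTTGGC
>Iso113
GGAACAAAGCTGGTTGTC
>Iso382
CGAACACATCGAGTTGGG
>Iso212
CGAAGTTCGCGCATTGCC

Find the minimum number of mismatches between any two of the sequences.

Pairwise Hamming distances:
  Iso265 vs Iso255: 5
  Iso265 vs Iso113: 5
  Iso265 vs Iso382: 2
  Iso265 vs Iso212: 7
  Iso255 vs Iso113: 8
  Iso255 vs Iso382: 7
  Iso255 vs Iso212: 8
  Iso113 vs Iso382: 7
  Iso113 vs Iso212: 9
  Iso382 vs Iso212: 9
The smallest is 2, between Iso265 and Iso382.

2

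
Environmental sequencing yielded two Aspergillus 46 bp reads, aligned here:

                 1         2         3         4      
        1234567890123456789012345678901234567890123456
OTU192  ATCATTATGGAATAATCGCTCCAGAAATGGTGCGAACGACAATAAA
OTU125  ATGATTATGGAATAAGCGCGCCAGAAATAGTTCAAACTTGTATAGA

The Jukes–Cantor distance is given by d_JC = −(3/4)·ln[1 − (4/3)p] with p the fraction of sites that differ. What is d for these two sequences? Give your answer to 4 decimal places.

Differing sites — 3:C/G; 16:T/G; 20:T/G; 29:G/A; 32:G/T; 34:G/A; 38:G/T; 39:A/T; 40:C/G; 41:A/T; 45:A/G.
p = 11/46 = 0.239130.
d = −0.75 · ln(1 − (4/3)·0.239130) = −0.75 · ln(0.681160) = −0.75 · (-0.383958) = 0.2880.

0.2880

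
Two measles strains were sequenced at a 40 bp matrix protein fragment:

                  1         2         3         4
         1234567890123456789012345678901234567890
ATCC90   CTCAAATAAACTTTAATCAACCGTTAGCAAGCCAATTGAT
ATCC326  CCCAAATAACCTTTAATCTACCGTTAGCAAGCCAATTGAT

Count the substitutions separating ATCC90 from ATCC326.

3

Mismatches occur at site 2 (T→C), site 10 (A→C), site 19 (A→T).
That gives 3 mismatches out of 40 aligned sites, so the Hamming distance is 3.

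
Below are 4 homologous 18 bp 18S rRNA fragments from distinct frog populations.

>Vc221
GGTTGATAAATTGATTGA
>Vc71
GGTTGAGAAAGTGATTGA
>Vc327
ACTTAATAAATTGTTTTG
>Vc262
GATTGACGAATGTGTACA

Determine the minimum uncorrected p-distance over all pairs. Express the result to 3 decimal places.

0.111

Pairwise Hamming distances:
  Vc221 vs Vc71: 2
  Vc221 vs Vc327: 6
  Vc221 vs Vc262: 8
  Vc71 vs Vc327: 8
  Vc71 vs Vc262: 9
  Vc327 vs Vc262: 11
The smallest is 2 mismatches, between Vc221 and Vc71; p = 2/18 = 0.111.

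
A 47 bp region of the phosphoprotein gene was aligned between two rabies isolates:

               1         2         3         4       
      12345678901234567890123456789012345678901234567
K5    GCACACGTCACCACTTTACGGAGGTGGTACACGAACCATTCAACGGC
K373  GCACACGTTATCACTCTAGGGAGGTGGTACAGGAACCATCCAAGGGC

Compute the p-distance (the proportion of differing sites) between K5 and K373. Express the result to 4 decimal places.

0.1489

Mismatches occur at site 9 (C→T), site 11 (C→T), site 16 (T→C), site 19 (C→G), site 32 (C→G), site 40 (T→C), site 44 (C→G).
There are 7 differences over 47 sites, so p = 7/47 = 0.1489.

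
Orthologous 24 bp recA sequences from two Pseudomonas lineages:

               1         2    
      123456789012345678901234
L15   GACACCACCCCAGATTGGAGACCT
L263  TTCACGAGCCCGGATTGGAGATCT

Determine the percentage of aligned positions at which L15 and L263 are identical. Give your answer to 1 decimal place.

The sequences differ at positions 1 (G/T), 2 (A/T), 6 (C/G), 8 (C/G), 12 (A/G), 22 (C/T).
18 of the 24 sites match, so the percent identity is 18/24 × 100 = 75.0%.

75.0%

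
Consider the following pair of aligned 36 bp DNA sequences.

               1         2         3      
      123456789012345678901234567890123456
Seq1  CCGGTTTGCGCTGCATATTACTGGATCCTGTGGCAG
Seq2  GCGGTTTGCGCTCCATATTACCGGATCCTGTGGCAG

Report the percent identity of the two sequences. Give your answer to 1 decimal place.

91.7%

Differing sites — 1:C/G; 13:G/C; 22:T/C.
33 of the 36 sites match, so the percent identity is 33/36 × 100 = 91.7%.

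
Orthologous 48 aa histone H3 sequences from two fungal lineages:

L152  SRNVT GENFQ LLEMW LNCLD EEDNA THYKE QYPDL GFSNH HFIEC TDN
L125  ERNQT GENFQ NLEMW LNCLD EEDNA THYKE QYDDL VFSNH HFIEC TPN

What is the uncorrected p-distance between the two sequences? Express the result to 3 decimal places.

Mismatches occur at site 1 (S→E), site 4 (V→Q), site 11 (L→N), site 33 (P→D), site 36 (G→V), site 47 (D→P).
There are 6 differences over 48 sites, so p = 6/48 = 0.125.

0.125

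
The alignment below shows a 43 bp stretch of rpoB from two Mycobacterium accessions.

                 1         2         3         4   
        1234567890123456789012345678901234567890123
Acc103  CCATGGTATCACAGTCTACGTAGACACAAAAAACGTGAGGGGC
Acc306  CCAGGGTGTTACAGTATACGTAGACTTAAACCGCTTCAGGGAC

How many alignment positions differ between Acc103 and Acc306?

Differing sites — 4:T/G; 8:A/G; 10:C/T; 16:C/A; 26:A/T; 27:C/T; 31:A/C; 32:A/C; 33:A/G; 35:G/T; 37:G/C; 42:G/A.
That gives 12 mismatches out of 43 aligned sites, so the Hamming distance is 12.

12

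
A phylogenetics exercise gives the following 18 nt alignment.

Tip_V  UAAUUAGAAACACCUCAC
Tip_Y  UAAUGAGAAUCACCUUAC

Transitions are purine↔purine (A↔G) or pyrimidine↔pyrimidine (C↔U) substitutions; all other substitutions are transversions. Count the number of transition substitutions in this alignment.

The sequences differ at positions 5 (U/G, transversion), 10 (A/U, transversion), 16 (C/U, transition).
Of the 3 differences, 1 transition and 2 transversions, so the answer is 1.

1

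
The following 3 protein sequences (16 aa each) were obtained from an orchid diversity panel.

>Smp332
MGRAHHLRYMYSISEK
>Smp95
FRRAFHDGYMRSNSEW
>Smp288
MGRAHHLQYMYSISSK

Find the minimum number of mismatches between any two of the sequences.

2

Pairwise Hamming distances:
  Smp332 vs Smp95: 8
  Smp332 vs Smp288: 2
  Smp95 vs Smp288: 9
The smallest is 2, between Smp332 and Smp288.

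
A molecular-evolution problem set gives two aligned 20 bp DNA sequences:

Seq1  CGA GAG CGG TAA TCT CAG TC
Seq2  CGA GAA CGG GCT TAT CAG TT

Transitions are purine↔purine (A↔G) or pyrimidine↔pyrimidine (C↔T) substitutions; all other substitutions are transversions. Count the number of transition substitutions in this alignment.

2

Mismatches occur at site 6 (G/A, transition), site 10 (T/G, transversion), site 11 (A/C, transversion), site 12 (A/T, transversion), site 14 (C/A, transversion), site 20 (C/T, transition).
Of the 6 differences, 2 transitions and 4 transversions, so the answer is 2.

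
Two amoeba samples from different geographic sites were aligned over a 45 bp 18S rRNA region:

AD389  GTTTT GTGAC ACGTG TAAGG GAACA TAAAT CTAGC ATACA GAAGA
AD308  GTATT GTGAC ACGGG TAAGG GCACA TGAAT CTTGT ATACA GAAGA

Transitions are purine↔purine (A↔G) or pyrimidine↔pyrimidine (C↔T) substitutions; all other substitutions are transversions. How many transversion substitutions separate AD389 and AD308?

Mismatches occur at site 3 (T↔A, transversion), site 14 (T↔G, transversion), site 22 (A↔C, transversion), site 27 (A↔G, transition), site 33 (A↔T, transversion), site 35 (C↔T, transition).
Of the 6 differences, 2 transitions and 4 transversions, so the answer is 4.

4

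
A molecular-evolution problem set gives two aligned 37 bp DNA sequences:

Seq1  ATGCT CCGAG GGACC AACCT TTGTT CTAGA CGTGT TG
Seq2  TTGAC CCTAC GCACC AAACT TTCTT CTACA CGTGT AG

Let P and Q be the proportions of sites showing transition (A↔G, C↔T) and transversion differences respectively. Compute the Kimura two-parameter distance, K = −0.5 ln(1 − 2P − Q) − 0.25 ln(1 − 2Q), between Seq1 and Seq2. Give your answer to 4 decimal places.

Differing sites — 1:A/T (Tv); 4:C/A (Tv); 5:T/C (Ti); 8:G/T (Tv); 10:G/C (Tv); 12:G/C (Tv); 18:C/A (Tv); 23:G/C (Tv); 29:G/C (Tv); 36:T/A (Tv).
Of the 10 differences, 1 transition and 9 transversions over 37 sites: P = 1/37 = 0.027027, Q = 9/37 = 0.243243.
d = −0.5·ln(0.702703) − 0.25·ln(0.513514) = −0.5·(-0.352821) − 0.25·(-0.666478) = 0.3430.

0.3430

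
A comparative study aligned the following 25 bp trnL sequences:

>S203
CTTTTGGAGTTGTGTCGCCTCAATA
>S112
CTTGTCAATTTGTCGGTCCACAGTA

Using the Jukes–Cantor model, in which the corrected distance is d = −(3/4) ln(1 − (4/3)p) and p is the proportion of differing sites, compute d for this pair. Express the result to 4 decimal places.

Differing sites — 4:T/G; 6:G/C; 7:G/A; 9:G/T; 14:G/C; 15:T/G; 16:C/G; 17:G/T; 20:T/A; 23:A/G.
p = 10/25 = 0.400000.
d = −0.75 · ln(1 − (4/3)·0.400000) = −0.75 · ln(0.466667) = −0.75 · (-0.762139) = 0.5716.

0.5716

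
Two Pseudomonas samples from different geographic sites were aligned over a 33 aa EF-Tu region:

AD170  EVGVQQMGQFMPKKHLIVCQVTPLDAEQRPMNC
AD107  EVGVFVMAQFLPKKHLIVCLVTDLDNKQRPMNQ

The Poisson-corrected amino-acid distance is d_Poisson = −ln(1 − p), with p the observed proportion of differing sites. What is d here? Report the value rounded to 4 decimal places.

Differing sites — 5:Q/F; 6:Q/V; 8:G/A; 11:M/L; 20:Q/L; 23:P/D; 26:A/N; 27:E/K; 33:C/Q.
p = 9/33 = 0.272727.
d = −ln(1 − 0.272727) = −ln(0.727273) = 0.3185.

0.3185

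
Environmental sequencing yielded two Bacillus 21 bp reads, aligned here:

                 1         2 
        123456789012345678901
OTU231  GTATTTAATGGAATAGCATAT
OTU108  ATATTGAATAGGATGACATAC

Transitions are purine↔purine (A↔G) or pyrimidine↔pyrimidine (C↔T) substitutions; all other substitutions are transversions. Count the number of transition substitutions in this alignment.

6

Mismatches occur at site 1 (G↔A, transition), site 6 (T↔G, transversion), site 10 (G↔A, transition), site 12 (A↔G, transition), site 15 (A↔G, transition), site 16 (G↔A, transition), site 21 (T↔C, transition).
Of the 7 differences, 6 transitions and 1 transversion, so the answer is 6.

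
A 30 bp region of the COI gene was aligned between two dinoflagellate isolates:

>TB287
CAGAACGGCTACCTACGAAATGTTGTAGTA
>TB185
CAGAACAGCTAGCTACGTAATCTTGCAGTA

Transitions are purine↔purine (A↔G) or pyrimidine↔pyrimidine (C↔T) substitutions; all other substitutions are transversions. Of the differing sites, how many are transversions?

Differing sites — 7:G/A (Ti); 12:C/G (Tv); 18:A/T (Tv); 22:G/C (Tv); 26:T/C (Ti).
Of the 5 differences, 2 transitions and 3 transversions, so the answer is 3.

3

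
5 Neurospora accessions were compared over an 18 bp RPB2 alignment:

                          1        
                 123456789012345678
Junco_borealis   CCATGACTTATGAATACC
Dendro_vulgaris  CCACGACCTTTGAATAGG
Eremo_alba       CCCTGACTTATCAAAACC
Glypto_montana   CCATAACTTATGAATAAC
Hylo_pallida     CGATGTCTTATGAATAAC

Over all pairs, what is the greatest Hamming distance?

Pairwise Hamming distances:
  Junco_borealis vs Dendro_vulgaris: 5
  Junco_borealis vs Eremo_alba: 3
  Junco_borealis vs Glypto_montana: 2
  Junco_borealis vs Hylo_pallida: 3
  Dendro_vulgaris vs Eremo_alba: 8
  Dendro_vulgaris vs Glypto_montana: 6
  Dendro_vulgaris vs Hylo_pallida: 7
  Eremo_alba vs Glypto_montana: 5
  Eremo_alba vs Hylo_pallida: 6
  Glypto_montana vs Hylo_pallida: 3
The largest is 8, between Dendro_vulgaris and Eremo_alba.

8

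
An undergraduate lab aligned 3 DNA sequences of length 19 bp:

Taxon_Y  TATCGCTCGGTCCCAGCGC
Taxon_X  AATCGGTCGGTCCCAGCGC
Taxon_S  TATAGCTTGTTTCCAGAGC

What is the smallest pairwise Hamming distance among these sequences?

Pairwise Hamming distances:
  Taxon_Y vs Taxon_X: 2
  Taxon_Y vs Taxon_S: 5
  Taxon_X vs Taxon_S: 7
The smallest is 2, between Taxon_Y and Taxon_X.

2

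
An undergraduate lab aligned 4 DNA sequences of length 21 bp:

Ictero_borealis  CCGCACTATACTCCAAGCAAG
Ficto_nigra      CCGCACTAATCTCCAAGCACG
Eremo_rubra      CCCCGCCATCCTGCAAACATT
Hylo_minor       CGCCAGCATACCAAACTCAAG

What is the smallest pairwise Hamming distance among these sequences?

3

Pairwise Hamming distances:
  Ictero_borealis vs Ficto_nigra: 3
  Ictero_borealis vs Eremo_rubra: 8
  Ictero_borealis vs Hylo_minor: 9
  Ficto_nigra vs Eremo_rubra: 9
  Ficto_nigra vs Hylo_minor: 12
  Eremo_rubra vs Hylo_minor: 11
The smallest is 3, between Ictero_borealis and Ficto_nigra.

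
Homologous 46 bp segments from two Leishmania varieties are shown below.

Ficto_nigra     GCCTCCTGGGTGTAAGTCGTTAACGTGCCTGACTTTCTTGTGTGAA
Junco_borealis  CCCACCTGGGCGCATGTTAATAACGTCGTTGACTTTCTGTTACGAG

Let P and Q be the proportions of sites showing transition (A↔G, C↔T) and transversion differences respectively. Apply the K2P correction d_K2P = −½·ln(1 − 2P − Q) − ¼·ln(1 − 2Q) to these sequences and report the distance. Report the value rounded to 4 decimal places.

Differing sites — 1:G/C (Tv); 4:T/A (Tv); 11:T/C (Ti); 13:T/C (Ti); 15:A/T (Tv); 18:C/T (Ti); 19:G/A (Ti); 20:T/A (Tv); 27:G/C (Tv); 28:C/G (Tv); 29:C/T (Ti); 39:T/G (Tv); 40:G/T (Tv); 42:G/A (Ti); 43:T/C (Ti); 46:A/G (Ti).
Of the 16 differences, 8 transitions and 8 transversions over 46 sites: P = 8/46 = 0.173913, Q = 8/46 = 0.173913.
d = −0.5·ln(0.478261) − 0.25·ln(0.652174) = −0.5·(-0.737599) − 0.25·(-0.427444) = 0.4757.

0.4757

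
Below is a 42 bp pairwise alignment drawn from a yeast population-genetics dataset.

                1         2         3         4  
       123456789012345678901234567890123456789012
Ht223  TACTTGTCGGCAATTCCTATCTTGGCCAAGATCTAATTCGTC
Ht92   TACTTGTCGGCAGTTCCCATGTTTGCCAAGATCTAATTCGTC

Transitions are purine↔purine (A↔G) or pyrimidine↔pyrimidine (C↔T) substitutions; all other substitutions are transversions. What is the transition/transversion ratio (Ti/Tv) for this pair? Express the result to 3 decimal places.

1.000

The sequences differ at positions 13 (A/G, transition), 18 (T/C, transition), 21 (C/G, transversion), 24 (G/T, transversion).
Of the 4 differences, 2 transitions and 2 transversions, so Ti/Tv = 2/2 = 1.000.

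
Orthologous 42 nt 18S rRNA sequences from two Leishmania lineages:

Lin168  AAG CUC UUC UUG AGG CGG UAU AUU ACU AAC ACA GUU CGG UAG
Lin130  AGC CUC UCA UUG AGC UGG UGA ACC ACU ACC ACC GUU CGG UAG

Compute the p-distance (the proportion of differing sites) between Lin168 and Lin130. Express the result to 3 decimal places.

0.286

The sequences differ at positions 2 (A/G), 3 (G/C), 8 (U/C), 9 (C/A), 15 (G/C), 16 (C/U), 20 (A/G), 21 (U/A), 23 (U/C), 24 (U/C), 29 (A/C), 33 (A/C).
There are 12 differences over 42 sites, so p = 12/42 = 0.286.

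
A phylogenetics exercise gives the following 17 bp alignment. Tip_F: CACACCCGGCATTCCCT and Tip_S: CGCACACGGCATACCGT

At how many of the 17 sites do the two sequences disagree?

4

The sequences differ at positions 2 (A/G), 6 (C/A), 13 (T/A), 16 (C/G).
That gives 4 mismatches out of 17 aligned sites, so the Hamming distance is 4.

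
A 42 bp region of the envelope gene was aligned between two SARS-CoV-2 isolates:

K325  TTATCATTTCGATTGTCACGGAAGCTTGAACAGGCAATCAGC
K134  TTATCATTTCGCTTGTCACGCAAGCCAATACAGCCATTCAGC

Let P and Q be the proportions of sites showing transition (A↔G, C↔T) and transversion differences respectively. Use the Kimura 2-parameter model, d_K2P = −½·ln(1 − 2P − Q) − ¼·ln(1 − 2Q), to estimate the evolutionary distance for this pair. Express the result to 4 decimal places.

Mismatches occur at site 12 (A/C, transversion), site 21 (G/C, transversion), site 26 (T/C, transition), site 27 (T/A, transversion), site 28 (G/A, transition), site 29 (A/T, transversion), site 34 (G/C, transversion), site 37 (A/T, transversion).
Of the 8 differences, 2 transitions and 6 transversions over 42 sites: P = 2/42 = 0.047619, Q = 6/42 = 0.142857.
d = −0.5·ln(0.761905) − 0.25·ln(0.714286) = −0.5·(-0.271933) − 0.25·(-0.336472) = 0.2201.

0.2201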